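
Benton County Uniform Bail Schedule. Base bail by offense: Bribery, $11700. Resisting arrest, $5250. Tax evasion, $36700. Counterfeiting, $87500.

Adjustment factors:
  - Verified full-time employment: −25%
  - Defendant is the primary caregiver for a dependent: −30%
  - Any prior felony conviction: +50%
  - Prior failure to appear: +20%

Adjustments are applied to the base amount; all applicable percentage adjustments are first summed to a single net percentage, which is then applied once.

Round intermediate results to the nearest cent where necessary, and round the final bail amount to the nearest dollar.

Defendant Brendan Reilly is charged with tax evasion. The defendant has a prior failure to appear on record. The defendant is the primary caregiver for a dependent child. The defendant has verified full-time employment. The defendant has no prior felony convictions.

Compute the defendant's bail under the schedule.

Base amounts from the schedule: tax evasion $36700.
Single charge. Combined base = $36700.
Net percentage adjustment: −25% −30% +20% = −35%. $36700 × 0.65 = $23855.

$23855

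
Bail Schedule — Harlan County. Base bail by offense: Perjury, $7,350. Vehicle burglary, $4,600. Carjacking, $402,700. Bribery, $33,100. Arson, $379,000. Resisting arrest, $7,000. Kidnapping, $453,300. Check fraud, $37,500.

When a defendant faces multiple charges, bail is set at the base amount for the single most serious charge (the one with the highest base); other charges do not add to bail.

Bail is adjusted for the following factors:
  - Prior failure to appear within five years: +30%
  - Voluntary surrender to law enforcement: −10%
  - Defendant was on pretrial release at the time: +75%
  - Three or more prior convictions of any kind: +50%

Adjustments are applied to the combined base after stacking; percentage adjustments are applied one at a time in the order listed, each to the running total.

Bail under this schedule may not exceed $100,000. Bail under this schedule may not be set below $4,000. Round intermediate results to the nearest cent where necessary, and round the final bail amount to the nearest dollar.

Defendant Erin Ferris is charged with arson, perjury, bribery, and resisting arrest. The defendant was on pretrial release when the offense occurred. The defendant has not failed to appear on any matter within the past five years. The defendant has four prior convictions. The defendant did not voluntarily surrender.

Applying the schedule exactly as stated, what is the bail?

Base amounts from the schedule: arson $379,000; perjury $7,350; bribery $33,100; resisting arrest $7,000.
Stacking rule: use the highest base only. Highest is arson at $379,000. Combined base = $379,000.
Defendant was on pretrial release at the time (+75%): $379,000 × 1.75 = $663,250.
Three or more prior convictions of any kind (+50%): $663,250 × 1.5 = $994,875.
Result $994,875 exceeds the maximum of $100,000; bail is capped at $100,000.
$100,000 is at or above the $4,000 minimum.

$100,000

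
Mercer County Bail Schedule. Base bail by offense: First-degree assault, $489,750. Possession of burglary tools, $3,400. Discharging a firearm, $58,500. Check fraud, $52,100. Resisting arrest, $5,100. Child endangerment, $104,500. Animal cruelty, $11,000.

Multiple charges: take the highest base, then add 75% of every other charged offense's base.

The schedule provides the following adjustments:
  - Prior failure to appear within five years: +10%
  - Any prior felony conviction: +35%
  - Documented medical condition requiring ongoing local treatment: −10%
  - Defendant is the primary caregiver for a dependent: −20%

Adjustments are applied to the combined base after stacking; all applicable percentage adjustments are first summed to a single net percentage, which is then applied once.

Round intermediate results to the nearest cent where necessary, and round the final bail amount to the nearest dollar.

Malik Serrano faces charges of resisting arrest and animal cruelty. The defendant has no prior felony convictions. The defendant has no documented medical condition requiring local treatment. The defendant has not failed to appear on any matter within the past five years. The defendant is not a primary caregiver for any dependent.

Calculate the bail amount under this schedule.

$14,825

Base amounts from the schedule: resisting arrest $5,100; animal cruelty $11,000.
Stacking rule: highest base plus 75% of each additional charge. Highest is animal cruelty at $11,000. Additional: $5,100 × 75% = $3,825. Combined base = $11,000 + $3,825 = $14,825.
No adjustment factors apply to this defendant.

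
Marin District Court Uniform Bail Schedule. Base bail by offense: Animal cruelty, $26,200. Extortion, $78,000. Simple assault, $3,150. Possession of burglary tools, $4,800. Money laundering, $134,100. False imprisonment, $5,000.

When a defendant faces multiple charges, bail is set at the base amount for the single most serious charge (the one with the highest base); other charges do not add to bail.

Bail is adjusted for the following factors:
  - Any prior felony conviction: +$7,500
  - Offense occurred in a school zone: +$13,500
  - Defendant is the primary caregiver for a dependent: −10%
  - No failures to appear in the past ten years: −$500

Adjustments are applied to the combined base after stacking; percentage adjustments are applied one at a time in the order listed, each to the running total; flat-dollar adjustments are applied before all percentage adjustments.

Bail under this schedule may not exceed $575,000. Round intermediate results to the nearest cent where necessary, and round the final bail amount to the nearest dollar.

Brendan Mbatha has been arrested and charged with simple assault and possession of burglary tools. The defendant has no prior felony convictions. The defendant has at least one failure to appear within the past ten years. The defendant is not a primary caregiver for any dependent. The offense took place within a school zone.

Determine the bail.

Base amounts from the schedule: simple assault $3,150; possession of burglary tools $4,800.
Stacking rule: use the highest base only. Highest is possession of burglary tools at $4,800. Combined base = $4,800.
Offense occurred in a school zone (+$13,500 flat): $4,800 + $13,500 = $18,300.
$18,300 is within the $575,000 maximum.

$18,300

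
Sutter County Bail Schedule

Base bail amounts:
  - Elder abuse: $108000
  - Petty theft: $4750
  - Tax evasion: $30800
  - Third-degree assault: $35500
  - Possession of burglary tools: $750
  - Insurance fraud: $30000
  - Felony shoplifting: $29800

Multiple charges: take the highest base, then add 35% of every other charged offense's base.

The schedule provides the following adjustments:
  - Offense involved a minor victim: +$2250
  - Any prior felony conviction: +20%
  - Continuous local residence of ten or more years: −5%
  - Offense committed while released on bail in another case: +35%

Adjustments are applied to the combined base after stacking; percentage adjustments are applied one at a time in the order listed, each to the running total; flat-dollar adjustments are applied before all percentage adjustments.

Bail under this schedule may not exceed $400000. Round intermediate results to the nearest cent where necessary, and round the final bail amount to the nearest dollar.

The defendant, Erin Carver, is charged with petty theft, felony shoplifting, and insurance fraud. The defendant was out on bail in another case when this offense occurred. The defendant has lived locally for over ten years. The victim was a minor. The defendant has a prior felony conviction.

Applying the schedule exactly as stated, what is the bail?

$68243

Base amounts from the schedule: petty theft $4750; felony shoplifting $29800; insurance fraud $30000.
Stacking rule: highest base plus 35% of each additional charge. Highest is insurance fraud at $30000. Additional: $4750 × 35% = $1662.50; $29800 × 35% = $10430. Combined base = $30000 + $12092.50 = $42092.50.
Offense involved a minor victim (+$2250 flat): $42092.50 + $2250 = $44342.50.
Any prior felony conviction (+20%): $44342.50 × 1.2 = $53211.
Continuous local residence of ten or more years (−5%): $53211 × 0.95 = $50550.45.
Offense committed while released on bail in another case (+35%): $50550.45 × 1.35 = $68243.11.
$68243.11 is within the $400000 maximum.
Rounded to the nearest dollar: $68243.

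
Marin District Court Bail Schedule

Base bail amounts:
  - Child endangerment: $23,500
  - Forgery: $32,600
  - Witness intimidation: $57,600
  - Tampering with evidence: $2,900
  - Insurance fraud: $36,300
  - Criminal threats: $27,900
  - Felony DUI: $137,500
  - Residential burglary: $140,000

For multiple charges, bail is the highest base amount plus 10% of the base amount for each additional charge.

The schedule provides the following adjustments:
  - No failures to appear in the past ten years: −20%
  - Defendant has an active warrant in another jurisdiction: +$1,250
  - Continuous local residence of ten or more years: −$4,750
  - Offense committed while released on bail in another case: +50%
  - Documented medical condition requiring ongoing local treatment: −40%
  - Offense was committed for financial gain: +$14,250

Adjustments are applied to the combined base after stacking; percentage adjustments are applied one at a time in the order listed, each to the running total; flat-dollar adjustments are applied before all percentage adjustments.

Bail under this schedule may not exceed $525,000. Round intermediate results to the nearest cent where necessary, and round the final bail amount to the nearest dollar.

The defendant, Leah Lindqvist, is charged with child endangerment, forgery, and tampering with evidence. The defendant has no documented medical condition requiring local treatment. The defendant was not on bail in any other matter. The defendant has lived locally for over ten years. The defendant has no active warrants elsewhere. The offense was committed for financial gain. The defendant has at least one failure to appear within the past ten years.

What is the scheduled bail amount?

Base amounts from the schedule: child endangerment $23,500; forgery $32,600; tampering with evidence $2,900.
Stacking rule: highest base plus 10% of each additional charge. Highest is forgery at $32,600. Additional: $23,500 × 10% = $2,350; $2,900 × 10% = $290. Combined base = $32,600 + $2,640 = $35,240.
Continuous local residence of ten or more years (−$4,750 flat): $35,240 − $4,750 = $30,490.
Offense was committed for financial gain (+$14,250 flat): $30,490 + $14,250 = $44,740.
$44,740 is within the $525,000 maximum.

$44,740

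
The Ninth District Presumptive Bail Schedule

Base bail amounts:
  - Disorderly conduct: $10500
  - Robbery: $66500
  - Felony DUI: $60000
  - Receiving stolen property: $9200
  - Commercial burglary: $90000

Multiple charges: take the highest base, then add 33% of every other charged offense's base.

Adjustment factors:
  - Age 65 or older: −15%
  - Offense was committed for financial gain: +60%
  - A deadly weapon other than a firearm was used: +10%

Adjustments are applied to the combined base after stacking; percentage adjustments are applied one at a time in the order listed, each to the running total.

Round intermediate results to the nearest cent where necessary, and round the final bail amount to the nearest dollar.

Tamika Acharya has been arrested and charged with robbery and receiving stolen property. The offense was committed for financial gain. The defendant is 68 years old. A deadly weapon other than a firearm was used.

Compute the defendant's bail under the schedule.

$104026

Base amounts from the schedule: robbery $66500; receiving stolen property $9200.
Stacking rule: highest base plus 33% of each additional charge. Highest is robbery at $66500. Additional: $9200 × 33% = $3036. Combined base = $66500 + $3036 = $69536.
Age 65 or older (−15%): $69536 × 0.85 = $59105.60.
Offense was committed for financial gain (+60%): $59105.60 × 1.6 = $94568.96.
A deadly weapon other than a firearm was used (+10%): $94568.96 × 1.1 = $104025.86.
Rounded to the nearest dollar: $104026.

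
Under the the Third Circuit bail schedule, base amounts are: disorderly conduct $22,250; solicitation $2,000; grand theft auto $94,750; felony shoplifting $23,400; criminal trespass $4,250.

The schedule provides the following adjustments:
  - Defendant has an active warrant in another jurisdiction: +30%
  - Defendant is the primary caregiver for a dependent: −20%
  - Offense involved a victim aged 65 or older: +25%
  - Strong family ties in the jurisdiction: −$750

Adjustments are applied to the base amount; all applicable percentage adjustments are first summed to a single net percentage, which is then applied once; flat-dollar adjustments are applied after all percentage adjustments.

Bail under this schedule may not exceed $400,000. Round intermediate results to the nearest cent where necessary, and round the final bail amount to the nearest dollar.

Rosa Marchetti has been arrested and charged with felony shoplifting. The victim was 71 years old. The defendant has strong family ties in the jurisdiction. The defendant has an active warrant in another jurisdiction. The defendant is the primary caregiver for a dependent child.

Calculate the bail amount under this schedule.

$30,840

Base amounts from the schedule: felony shoplifting $23,400.
Single charge. Combined base = $23,400.
Net percentage adjustment: +30% −20% +25% = +35%. $23,400 × 1.35 = $31,590.
Strong family ties in the jurisdiction (−$750 flat): $31,590 − $750 = $30,840.
$30,840 is within the $400,000 maximum.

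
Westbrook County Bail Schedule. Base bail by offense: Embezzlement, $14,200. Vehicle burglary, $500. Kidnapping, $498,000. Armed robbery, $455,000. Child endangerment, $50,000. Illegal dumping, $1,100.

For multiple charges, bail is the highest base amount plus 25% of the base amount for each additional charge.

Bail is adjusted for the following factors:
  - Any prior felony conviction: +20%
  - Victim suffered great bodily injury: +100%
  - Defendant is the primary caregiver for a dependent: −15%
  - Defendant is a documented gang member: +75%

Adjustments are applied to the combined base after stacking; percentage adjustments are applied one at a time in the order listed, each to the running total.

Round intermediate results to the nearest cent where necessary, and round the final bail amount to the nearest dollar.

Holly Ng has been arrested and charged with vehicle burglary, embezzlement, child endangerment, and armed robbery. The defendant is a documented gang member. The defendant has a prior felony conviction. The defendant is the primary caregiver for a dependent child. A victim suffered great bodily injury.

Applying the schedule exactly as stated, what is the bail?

$1,682,095

Base amounts from the schedule: vehicle burglary $500; embezzlement $14,200; child endangerment $50,000; armed robbery $455,000.
Stacking rule: highest base plus 25% of each additional charge. Highest is armed robbery at $455,000. Additional: $500 × 25% = $125; $14,200 × 25% = $3,550; $50,000 × 25% = $12,500. Combined base = $455,000 + $16,175 = $471,175.
Any prior felony conviction (+20%): $471,175 × 1.2 = $565,410.
Victim suffered great bodily injury (+100%): $565,410 × 2 = $1,130,820.
Defendant is the primary caregiver for a dependent (−15%): $1,130,820 × 0.85 = $961,197.
Defendant is a documented gang member (+75%): $961,197 × 1.75 = $1,682,094.75.
Rounded to the nearest dollar: $1,682,095.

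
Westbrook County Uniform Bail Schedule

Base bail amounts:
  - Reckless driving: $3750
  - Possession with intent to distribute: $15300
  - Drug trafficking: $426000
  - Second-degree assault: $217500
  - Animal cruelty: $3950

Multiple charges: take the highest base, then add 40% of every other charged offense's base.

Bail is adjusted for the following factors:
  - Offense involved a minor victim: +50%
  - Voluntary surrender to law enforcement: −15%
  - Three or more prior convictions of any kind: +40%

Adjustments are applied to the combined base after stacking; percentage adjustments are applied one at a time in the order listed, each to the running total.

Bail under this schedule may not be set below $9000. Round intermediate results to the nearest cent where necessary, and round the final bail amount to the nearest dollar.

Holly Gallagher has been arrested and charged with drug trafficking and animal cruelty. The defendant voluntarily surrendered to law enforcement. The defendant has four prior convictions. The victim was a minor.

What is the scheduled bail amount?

$763230

Base amounts from the schedule: drug trafficking $426000; animal cruelty $3950.
Stacking rule: highest base plus 40% of each additional charge. Highest is drug trafficking at $426000. Additional: $3950 × 40% = $1580. Combined base = $426000 + $1580 = $427580.
Offense involved a minor victim (+50%): $427580 × 1.5 = $641370.
Voluntary surrender to law enforcement (−15%): $641370 × 0.85 = $545164.50.
Three or more prior convictions of any kind (+40%): $545164.50 × 1.4 = $763230.30.
$763230.30 is at or above the $9000 minimum.
Rounded to the nearest dollar: $763230.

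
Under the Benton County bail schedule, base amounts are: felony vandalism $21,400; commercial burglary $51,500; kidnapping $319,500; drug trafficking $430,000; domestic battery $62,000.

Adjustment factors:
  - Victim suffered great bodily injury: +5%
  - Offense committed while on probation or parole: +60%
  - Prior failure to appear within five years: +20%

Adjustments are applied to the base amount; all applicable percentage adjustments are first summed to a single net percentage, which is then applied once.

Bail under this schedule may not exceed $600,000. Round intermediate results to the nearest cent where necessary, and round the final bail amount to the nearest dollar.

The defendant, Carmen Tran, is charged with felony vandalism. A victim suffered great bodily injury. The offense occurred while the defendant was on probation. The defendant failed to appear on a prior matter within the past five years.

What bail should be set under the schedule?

Base amounts from the schedule: felony vandalism $21,400.
Single charge. Combined base = $21,400.
Net percentage adjustment: +5% +60% +20% = +85%. $21,400 × 1.85 = $39,590.
$39,590 is within the $600,000 maximum.

$39,590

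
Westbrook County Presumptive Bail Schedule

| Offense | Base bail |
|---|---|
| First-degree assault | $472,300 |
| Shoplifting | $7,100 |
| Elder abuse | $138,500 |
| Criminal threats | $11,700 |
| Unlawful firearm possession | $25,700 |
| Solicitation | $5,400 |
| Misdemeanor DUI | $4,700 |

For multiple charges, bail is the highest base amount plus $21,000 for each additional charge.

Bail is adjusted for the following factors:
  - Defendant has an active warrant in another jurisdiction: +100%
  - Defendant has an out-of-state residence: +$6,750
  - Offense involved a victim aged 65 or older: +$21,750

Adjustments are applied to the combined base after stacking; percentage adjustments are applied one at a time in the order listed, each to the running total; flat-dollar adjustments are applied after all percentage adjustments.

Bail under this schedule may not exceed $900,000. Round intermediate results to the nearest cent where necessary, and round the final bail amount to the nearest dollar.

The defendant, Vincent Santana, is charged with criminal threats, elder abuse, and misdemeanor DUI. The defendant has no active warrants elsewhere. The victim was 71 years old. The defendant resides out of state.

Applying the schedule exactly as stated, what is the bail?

Base amounts from the schedule: criminal threats $11,700; elder abuse $138,500; misdemeanor DUI $4,700.
Stacking rule: highest base plus $21,000 per additional charge. Highest is elder abuse at $138,500; 2 additional charges → +$42,000. Combined base = $180,500.
Defendant has an out-of-state residence (+$6,750 flat): $180,500 + $6,750 = $187,250.
Offense involved a victim aged 65 or older (+$21,750 flat): $187,250 + $21,750 = $209,000.
$209,000 is within the $900,000 maximum.

$209,000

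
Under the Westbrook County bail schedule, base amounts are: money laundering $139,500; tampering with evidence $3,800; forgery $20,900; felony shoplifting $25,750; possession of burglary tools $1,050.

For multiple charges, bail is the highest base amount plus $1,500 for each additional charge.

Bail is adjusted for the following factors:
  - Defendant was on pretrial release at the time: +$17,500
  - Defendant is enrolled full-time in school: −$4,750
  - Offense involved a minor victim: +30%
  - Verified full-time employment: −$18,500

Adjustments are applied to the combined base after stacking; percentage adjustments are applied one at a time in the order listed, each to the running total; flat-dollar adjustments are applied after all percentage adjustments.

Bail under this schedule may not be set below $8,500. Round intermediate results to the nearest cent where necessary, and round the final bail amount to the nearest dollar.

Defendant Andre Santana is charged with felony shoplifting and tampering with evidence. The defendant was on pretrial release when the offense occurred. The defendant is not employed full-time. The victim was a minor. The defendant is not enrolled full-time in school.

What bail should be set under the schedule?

$52,925

Base amounts from the schedule: felony shoplifting $25,750; tampering with evidence $3,800.
Stacking rule: highest base plus $1,500 per additional charge. Highest is felony shoplifting at $25,750; 1 additional charge → +$1,500. Combined base = $27,250.
Offense involved a minor victim (+30%): $27,250 × 1.3 = $35,425.
Defendant was on pretrial release at the time (+$17,500 flat): $35,425 + $17,500 = $52,925.
$52,925 is at or above the $8,500 minimum.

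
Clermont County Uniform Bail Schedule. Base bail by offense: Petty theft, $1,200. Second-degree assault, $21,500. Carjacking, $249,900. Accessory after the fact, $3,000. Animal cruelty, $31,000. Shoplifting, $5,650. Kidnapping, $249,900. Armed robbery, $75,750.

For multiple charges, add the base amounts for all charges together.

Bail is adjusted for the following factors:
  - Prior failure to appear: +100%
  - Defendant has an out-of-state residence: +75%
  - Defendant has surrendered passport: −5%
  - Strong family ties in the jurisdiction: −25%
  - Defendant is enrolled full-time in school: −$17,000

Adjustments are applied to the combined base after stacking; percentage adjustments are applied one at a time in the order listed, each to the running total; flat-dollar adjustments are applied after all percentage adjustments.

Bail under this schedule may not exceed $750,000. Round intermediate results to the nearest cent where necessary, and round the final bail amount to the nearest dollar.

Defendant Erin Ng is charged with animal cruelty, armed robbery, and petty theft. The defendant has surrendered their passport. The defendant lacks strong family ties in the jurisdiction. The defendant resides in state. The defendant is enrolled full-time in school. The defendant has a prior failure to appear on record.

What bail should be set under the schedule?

$188,105

Base amounts from the schedule: animal cruelty $31,000; armed robbery $75,750; petty theft $1,200.
Stacking rule: sum of all bases. $31,000 + $75,750 + $1,200 = $107,950.
Prior failure to appear (+100%): $107,950 × 2 = $215,900.
Defendant has surrendered passport (−5%): $215,900 × 0.95 = $205,105.
Defendant is enrolled full-time in school (−$17,000 flat): $205,105 − $17,000 = $188,105.
$188,105 is within the $750,000 maximum.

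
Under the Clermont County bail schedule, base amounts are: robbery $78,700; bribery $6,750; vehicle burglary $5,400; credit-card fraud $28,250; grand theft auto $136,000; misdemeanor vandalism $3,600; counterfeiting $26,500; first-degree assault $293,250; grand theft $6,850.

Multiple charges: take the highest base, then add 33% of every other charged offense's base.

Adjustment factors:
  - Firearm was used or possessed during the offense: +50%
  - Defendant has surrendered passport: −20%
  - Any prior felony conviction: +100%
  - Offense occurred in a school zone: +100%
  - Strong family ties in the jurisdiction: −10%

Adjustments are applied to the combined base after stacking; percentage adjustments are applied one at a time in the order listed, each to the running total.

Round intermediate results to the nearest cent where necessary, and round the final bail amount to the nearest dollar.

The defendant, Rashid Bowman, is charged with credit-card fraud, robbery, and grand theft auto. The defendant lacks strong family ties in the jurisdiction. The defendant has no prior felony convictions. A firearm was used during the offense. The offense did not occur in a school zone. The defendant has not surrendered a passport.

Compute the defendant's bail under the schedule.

Base amounts from the schedule: credit-card fraud $28,250; robbery $78,700; grand theft auto $136,000.
Stacking rule: highest base plus 33% of each additional charge. Highest is grand theft auto at $136,000. Additional: $28,250 × 33% = $9,322.50; $78,700 × 33% = $25,971. Combined base = $136,000 + $35,293.50 = $171,293.50.
Firearm was used or possessed during the offense (+50%): $171,293.50 × 1.5 = $256,940.25.
Rounded to the nearest dollar: $256,940.

$256,940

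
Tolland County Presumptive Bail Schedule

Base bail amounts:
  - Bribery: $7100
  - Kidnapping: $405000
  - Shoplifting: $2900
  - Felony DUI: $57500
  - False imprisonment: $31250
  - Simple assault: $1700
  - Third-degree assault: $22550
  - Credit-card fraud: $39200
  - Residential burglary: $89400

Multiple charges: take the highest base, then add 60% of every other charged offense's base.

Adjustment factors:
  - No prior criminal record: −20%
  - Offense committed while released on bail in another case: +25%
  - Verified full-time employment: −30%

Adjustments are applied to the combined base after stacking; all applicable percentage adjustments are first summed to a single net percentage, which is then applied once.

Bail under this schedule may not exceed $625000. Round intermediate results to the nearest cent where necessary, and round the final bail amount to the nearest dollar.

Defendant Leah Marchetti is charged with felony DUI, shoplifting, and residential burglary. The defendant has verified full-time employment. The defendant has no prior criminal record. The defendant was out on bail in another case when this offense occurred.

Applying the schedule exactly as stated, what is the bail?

$94230

Base amounts from the schedule: felony DUI $57500; shoplifting $2900; residential burglary $89400.
Stacking rule: highest base plus 60% of each additional charge. Highest is residential burglary at $89400. Additional: $57500 × 60% = $34500; $2900 × 60% = $1740. Combined base = $89400 + $36240 = $125640.
Net percentage adjustment: −20% +25% −30% = −25%. $125640 × 0.75 = $94230.
$94230 is within the $625000 maximum.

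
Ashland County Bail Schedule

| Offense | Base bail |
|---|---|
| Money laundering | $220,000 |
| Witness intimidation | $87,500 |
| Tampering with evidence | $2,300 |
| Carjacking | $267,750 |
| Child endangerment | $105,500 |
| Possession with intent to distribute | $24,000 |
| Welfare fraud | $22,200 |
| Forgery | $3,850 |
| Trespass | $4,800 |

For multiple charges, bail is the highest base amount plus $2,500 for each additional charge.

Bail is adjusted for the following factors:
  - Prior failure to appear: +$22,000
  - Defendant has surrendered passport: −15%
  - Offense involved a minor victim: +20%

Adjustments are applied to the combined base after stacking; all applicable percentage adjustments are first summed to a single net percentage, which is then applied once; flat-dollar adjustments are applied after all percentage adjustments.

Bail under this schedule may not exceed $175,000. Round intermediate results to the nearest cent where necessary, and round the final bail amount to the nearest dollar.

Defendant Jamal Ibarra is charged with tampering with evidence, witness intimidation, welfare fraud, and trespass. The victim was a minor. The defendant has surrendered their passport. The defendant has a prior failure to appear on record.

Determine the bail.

Base amounts from the schedule: tampering with evidence $2,300; witness intimidation $87,500; welfare fraud $22,200; trespass $4,800.
Stacking rule: highest base plus $2,500 per additional charge. Highest is witness intimidation at $87,500; 3 additional charges → +$7,500. Combined base = $95,000.
Net percentage adjustment: −15% +20% = +5%. $95,000 × 1.05 = $99,750.
Prior failure to appear (+$22,000 flat): $99,750 + $22,000 = $121,750.
$121,750 is within the $175,000 maximum.

$121,750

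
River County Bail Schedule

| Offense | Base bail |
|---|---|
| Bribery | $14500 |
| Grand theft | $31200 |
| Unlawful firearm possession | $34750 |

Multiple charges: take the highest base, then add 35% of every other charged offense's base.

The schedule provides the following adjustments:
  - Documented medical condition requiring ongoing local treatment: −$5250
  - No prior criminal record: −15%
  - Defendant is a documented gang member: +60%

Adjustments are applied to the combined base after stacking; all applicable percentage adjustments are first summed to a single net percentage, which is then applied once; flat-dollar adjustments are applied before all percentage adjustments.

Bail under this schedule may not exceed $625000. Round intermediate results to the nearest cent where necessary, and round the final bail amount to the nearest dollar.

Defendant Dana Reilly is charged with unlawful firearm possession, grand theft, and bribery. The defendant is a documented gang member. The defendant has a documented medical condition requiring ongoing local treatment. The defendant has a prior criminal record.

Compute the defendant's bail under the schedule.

$72792

Base amounts from the schedule: unlawful firearm possession $34750; grand theft $31200; bribery $14500.
Stacking rule: highest base plus 35% of each additional charge. Highest is unlawful firearm possession at $34750. Additional: $31200 × 35% = $10920; $14500 × 35% = $5075. Combined base = $34750 + $15995 = $50745.
Documented medical condition requiring ongoing local treatment (−$5250 flat): $50745 − $5250 = $45495.
Defendant is a documented gang member (+60%): $45495 × 1.6 = $72792.
$72792 is within the $625000 maximum.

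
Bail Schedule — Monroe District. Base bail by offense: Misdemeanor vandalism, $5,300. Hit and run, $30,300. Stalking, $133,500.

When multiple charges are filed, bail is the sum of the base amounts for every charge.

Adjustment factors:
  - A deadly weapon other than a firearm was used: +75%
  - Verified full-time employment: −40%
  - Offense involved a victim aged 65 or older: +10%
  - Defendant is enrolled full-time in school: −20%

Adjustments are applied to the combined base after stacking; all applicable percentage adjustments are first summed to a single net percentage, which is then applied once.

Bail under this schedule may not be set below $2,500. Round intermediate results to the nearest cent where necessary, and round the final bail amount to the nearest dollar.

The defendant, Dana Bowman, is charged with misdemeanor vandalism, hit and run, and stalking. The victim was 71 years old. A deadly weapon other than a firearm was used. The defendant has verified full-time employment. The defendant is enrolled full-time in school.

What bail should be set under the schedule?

Base amounts from the schedule: misdemeanor vandalism $5,300; hit and run $30,300; stalking $133,500.
Stacking rule: sum of all bases. $5,300 + $30,300 + $133,500 = $169,100.
Net percentage adjustment: +75% −40% +10% −20% = +25%. $169,100 × 1.25 = $211,375.
$211,375 is at or above the $2,500 minimum.

$211,375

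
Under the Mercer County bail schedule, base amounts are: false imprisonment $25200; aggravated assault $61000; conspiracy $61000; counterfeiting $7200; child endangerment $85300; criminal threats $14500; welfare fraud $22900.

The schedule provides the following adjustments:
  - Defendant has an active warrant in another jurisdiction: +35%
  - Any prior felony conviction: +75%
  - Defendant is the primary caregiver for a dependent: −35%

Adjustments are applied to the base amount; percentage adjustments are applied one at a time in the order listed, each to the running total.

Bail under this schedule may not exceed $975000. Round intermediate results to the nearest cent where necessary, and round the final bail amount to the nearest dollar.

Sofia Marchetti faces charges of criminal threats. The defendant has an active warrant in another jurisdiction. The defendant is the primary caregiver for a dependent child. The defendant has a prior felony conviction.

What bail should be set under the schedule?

Base amounts from the schedule: criminal threats $14500.
Single charge. Combined base = $14500.
Defendant has an active warrant in another jurisdiction (+35%): $14500 × 1.35 = $19575.
Any prior felony conviction (+75%): $19575 × 1.75 = $34256.25.
Defendant is the primary caregiver for a dependent (−35%): $34256.25 × 0.65 = $22266.56.
$22266.56 is within the $975000 maximum.
Rounded to the nearest dollar: $22267.

$22267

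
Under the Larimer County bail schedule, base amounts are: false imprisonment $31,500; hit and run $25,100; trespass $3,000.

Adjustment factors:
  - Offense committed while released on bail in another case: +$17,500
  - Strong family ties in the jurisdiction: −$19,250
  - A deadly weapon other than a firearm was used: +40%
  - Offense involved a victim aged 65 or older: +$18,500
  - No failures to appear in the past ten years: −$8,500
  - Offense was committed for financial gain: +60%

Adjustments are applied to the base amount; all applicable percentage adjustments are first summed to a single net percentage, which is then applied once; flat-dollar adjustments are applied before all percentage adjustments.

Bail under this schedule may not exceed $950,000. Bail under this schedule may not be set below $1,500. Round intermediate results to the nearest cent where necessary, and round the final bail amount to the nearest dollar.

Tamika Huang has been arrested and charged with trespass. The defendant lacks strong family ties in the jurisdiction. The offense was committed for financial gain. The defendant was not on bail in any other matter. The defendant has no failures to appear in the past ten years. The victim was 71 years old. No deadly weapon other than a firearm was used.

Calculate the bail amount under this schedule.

Base amounts from the schedule: trespass $3,000.
Single charge. Combined base = $3,000.
Offense involved a victim aged 65 or older (+$18,500 flat): $3,000 + $18,500 = $21,500.
No failures to appear in the past ten years (−$8,500 flat): $21,500 − $8,500 = $13,000.
Offense was committed for financial gain (+60%): $13,000 × 1.6 = $20,800.
$20,800 is within the $950,000 maximum.
$20,800 is at or above the $1,500 minimum.

$20,800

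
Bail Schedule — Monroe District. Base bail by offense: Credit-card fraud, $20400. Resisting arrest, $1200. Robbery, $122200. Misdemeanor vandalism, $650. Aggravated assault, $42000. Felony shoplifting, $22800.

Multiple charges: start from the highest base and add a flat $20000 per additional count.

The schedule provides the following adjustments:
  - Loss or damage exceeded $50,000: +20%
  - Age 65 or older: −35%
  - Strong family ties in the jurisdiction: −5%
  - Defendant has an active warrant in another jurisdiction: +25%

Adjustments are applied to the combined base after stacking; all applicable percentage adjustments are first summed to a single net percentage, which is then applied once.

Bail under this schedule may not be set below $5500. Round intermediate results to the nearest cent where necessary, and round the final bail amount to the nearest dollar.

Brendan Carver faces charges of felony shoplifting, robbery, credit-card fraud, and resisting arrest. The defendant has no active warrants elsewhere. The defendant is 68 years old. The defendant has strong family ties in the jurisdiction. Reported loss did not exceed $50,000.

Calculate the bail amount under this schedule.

$109320

Base amounts from the schedule: felony shoplifting $22800; robbery $122200; credit-card fraud $20400; resisting arrest $1200.
Stacking rule: highest base plus $20000 per additional charge. Highest is robbery at $122200; 3 additional charges → +$60000. Combined base = $182200.
Net percentage adjustment: −35% −5% = −40%. $182200 × 0.6 = $109320.
$109320 is at or above the $5500 minimum.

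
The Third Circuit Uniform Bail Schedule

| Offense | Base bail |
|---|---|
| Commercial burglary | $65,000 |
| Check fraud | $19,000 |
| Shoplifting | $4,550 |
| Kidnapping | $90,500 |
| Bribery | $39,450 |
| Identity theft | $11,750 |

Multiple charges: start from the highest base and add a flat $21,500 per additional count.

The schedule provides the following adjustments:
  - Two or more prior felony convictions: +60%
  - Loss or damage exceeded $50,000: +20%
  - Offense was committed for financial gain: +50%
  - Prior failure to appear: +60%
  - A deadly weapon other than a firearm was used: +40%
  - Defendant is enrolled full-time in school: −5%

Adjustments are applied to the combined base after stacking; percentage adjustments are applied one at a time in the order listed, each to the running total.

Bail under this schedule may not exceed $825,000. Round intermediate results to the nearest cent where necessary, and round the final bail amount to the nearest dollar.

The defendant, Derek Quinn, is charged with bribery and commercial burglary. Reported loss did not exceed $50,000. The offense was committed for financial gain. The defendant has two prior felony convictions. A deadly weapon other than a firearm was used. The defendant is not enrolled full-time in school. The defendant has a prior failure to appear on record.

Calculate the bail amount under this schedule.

Base amounts from the schedule: bribery $39,450; commercial burglary $65,000.
Stacking rule: highest base plus $21,500 per additional charge. Highest is commercial burglary at $65,000; 1 additional charge → +$21,500. Combined base = $86,500.
Two or more prior felony convictions (+60%): $86,500 × 1.6 = $138,400.
Offense was committed for financial gain (+50%): $138,400 × 1.5 = $207,600.
Prior failure to appear (+60%): $207,600 × 1.6 = $332,160.
A deadly weapon other than a firearm was used (+40%): $332,160 × 1.4 = $465,024.
$465,024 is within the $825,000 maximum.

$465,024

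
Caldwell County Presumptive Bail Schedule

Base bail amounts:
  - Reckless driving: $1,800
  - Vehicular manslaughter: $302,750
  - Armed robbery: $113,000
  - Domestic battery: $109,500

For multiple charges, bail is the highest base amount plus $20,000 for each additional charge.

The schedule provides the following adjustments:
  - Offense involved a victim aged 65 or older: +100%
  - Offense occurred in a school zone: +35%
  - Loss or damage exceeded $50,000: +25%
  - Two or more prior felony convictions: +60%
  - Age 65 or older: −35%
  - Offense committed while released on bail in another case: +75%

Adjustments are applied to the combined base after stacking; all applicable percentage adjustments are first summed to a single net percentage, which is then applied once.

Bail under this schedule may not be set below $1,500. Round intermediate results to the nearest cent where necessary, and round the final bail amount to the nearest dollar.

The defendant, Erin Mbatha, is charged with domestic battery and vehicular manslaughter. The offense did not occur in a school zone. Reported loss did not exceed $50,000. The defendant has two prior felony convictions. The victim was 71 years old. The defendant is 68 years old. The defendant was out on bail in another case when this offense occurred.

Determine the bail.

$968,250

Base amounts from the schedule: domestic battery $109,500; vehicular manslaughter $302,750.
Stacking rule: highest base plus $20,000 per additional charge. Highest is vehicular manslaughter at $302,750; 1 additional charge → +$20,000. Combined base = $322,750.
Net percentage adjustment: +100% +60% −35% +75% = +200%. $322,750 × 3 = $968,250.
$968,250 is at or above the $1,500 minimum.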